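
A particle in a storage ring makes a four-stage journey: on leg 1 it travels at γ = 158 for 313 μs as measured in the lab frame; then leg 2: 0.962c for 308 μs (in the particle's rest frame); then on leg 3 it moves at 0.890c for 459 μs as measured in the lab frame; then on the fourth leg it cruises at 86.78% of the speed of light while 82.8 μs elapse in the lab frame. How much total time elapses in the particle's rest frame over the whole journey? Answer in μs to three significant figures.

Leg 1: γ = 158; τ_1 = 313/158.0 = 1.981 μs.
Leg 2: 308 μs is already measured in the particle's rest frame.
Leg 3: γ = 1/√(1 − 0.890²) = 1/√0.2079 = 2.193; τ_3 = 459/2.193 = 209.3 μs.
Leg 4: β = 0.8678; γ = 1/√(1 − 0.8678²) = 1/√0.2469 = 2.012; τ_4 = 82.8/2.012 = 41.14 μs.
Total: 1.981 + 308.0 + 209.3 + 41.14 μs.

τ = 560 μs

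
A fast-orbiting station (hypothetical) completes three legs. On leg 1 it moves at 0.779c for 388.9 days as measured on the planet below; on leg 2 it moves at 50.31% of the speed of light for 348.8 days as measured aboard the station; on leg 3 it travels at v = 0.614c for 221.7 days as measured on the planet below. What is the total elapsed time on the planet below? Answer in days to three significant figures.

Leg 1: 388.9 days is already measured on the planet below.
Leg 2: β = 0.5031; γ = 1/√(1 − 0.5031²) = 1/√0.7469 = 1.157; Δt_2 = 1.157 × 348.8 = 403.6 days.
Leg 3: 221.7 days is already measured on the planet below.
Total: 388.9 + 403.6 + 221.7 days.

Δt = 1010 days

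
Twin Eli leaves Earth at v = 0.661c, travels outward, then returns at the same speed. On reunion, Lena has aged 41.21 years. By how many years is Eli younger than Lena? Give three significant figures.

Δt − τ = 10.3 years

γ = 1/√(1 − 0.661²) = 1/√0.5631 = 1.333
Eli's elapsed proper time: τ = 41.21/1.333 = 30.92 years.
Age gap = Δt − τ = 41.21 − 30.92 years.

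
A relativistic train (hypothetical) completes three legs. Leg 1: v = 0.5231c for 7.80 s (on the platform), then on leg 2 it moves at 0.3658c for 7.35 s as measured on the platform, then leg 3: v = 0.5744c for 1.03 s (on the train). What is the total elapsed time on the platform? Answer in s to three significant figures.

Δt = 16.4 s

Leg 1: 7.80 s is already measured on the platform.
Leg 2: 7.35 s is already measured on the platform.
Leg 3: γ = 1/√(1 − 0.5744²) = 1/√0.6701 = 1.222; Δt_3 = 1.222 × 1.03 = 1.258 s.
Total: 7.800 + 7.350 + 1.258 s.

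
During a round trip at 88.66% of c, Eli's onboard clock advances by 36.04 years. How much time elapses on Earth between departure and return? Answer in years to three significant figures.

β = 0.8866; γ = 1/√(1 − 0.8866²) = 1/√0.2139 = 2.162
Earth-frame duration is the dilated interval: Δt = γτ = 2.162 × 36.04 years.

Δt = 77.9 years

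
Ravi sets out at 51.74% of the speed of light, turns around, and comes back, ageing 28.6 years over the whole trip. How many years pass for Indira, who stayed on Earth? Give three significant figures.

Δt = 33.4 years

β = 0.5174; γ = 1/√(1 − 0.5174²) = 1/√0.7323 = 1.169
Earth-frame duration is the dilated interval: Δt = γτ = 1.169 × 28.6 years.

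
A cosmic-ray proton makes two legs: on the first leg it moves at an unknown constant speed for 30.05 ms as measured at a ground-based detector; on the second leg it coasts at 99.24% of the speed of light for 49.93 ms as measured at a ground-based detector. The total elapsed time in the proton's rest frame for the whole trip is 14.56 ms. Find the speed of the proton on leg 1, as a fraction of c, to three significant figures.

Leg 1: speed unknown; τ_1 = 30.05/γ_1.
Leg 2: β = 0.9924; γ = 1/√(1 − 0.9924²) = 1/√0.01514 = 8.127; τ_2 = 49.93/8.127 = 6.144 ms.
Total proper time: τ_1 + 6.144 = 14.56, so τ_1 = 14.56 − 6.144 = 8.416 ms.
γ_1 = 30.05/8.416 = 3.571; β = √(1 − 1/γ²) = √0.9216.

β = 0.960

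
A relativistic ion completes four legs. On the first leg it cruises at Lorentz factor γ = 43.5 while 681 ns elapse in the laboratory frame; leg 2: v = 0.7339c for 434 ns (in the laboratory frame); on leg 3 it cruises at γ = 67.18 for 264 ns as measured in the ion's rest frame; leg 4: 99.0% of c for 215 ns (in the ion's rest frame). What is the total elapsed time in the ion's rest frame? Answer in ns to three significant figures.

τ = 789 ns

Leg 1: γ = 43.5; τ_1 = 681/43.50 = 15.66 ns.
Leg 2: γ = 1/√(1 − 0.7339²) = 1/√0.4614 = 1.472; τ_2 = 434/1.472 = 294.8 ns.
Leg 3: 264 ns is already measured in the ion's rest frame.
Leg 4: 215 ns is already measured in the ion's rest frame.
Total: 15.66 + 294.8 + 264.0 + 215.0 ns.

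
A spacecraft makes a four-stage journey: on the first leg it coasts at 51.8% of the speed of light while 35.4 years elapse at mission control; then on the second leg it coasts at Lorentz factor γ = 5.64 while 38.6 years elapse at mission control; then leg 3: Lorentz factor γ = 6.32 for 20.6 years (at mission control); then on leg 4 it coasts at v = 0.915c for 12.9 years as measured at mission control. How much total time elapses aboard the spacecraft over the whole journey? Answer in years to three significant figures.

τ = 45.6 years

Leg 1: β = 0.518; γ = 1/√(1 − 0.518²) = 1/√0.7317 = 1.169; τ_1 = 35.4/1.169 = 30.28 years.
Leg 2: γ = 5.64; τ_2 = 38.6/5.640 = 6.844 years.
Leg 3: γ = 6.32; τ_3 = 20.6/6.320 = 3.259 years.
Leg 4: γ = 1/√(1 − 0.915²) = 1/√0.1628 = 2.479; τ_4 = 12.9/2.479 = 5.205 years.
Total: 30.28 + 6.844 + 3.259 + 5.205 years.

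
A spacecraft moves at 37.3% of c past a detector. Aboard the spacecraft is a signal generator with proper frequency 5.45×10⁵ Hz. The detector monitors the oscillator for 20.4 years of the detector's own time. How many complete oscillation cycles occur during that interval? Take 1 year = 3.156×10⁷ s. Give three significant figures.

β = 0.373; γ = 1/√(1 − 0.373²) = 1/√0.8609 = 1.078
During 20.4 years of lab time, the oscillator's proper time advances by τ = Δt/γ = 20.4/1.078 = 18.93 years = 5.974×10⁸ s.
N = f × τ = 5.45×10⁵ × 5.974×10⁸ = 3.256×10¹⁴.

N = 3.26×10¹⁴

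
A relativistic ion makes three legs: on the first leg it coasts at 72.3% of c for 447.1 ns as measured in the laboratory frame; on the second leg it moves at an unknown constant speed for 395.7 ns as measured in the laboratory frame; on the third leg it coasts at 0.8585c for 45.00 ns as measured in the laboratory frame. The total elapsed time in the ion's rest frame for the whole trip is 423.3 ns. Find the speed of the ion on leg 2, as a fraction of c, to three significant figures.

β = 0.973

Leg 1: β = 0.723; γ = 1/√(1 − 0.723²) = 1/√0.4773 = 1.447; τ_1 = 447.1/1.447 = 308.9 ns.
Leg 2: speed unknown; τ_2 = 395.7/γ_2.
Leg 3: γ = 1/√(1 − 0.8585²) = 1/√0.2630 = 1.950; τ_3 = 45.00/1.950 = 23.08 ns.
Total proper time: 308.9 + τ_2 + 23.08 = 423.3, so τ_2 = 423.3 − 332.0 = 91.35 ns.
γ_2 = 395.7/91.35 = 4.332; β = √(1 − 1/γ²) = √0.9467.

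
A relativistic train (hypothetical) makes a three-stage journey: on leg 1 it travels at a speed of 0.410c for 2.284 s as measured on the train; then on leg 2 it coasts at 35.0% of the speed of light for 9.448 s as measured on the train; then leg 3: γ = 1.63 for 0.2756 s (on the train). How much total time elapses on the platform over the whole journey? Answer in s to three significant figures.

Δt = 13.0 s

Leg 1: γ = 1/√(1 − 0.410²) = 1/√0.8319 = 1.096; Δt_1 = 1.096 × 2.284 = 2.504 s.
Leg 2: β = 0.350; γ = 1/√(1 − 0.350²) = 1/√0.8775 = 1.068; Δt_2 = 1.068 × 9.448 = 10.09 s.
Leg 3: γ = 1.63; Δt_3 = 1.630 × 0.2756 = 0.4492 s.
Total: 2.504 + 10.09 + 0.4492 s.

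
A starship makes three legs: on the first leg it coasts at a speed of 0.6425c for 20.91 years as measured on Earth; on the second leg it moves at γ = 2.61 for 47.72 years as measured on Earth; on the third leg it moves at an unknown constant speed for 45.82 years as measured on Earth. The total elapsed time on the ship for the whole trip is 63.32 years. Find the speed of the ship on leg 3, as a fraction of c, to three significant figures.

β = 0.774

Leg 1: γ = 1/√(1 − 0.6425²) = 1/√0.5872 = 1.305; τ_1 = 20.91/1.305 = 16.02 years.
Leg 2: γ = 2.61; τ_2 = 47.72/2.610 = 18.28 years.
Leg 3: speed unknown; τ_3 = 45.82/γ_3.
Total proper time: 16.02 + 18.28 + τ_3 = 63.32, so τ_3 = 63.32 − 34.31 = 29.01 years.
γ_3 = 45.82/29.01 = 1.579; β = √(1 − 1/γ²) = √0.5991.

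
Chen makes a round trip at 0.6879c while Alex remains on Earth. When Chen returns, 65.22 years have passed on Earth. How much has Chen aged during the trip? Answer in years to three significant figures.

τ = 47.3 years

γ = 1/√(1 − 0.6879²) = 1/√0.5268 = 1.378
Chen's clock measures proper time along the trip: τ = Δt/γ = 65.22/1.378 years.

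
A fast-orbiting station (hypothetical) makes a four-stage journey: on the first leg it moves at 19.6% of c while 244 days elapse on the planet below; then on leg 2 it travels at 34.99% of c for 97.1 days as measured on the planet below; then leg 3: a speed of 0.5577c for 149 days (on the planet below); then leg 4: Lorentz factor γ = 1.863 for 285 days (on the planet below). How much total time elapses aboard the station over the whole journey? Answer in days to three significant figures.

τ = 607 days

Leg 1: β = 0.196; γ = 1/√(1 − 0.196²) = 1/√0.9616 = 1.020; τ_1 = 244/1.020 = 239.3 days.
Leg 2: β = 0.3499; γ = 1/√(1 − 0.3499²) = 1/√0.8776 = 1.067; τ_2 = 97.1/1.067 = 90.96 days.
Leg 3: γ = 1/√(1 − 0.5577²) = 1/√0.6890 = 1.205; τ_3 = 149/1.205 = 123.7 days.
Leg 4: γ = 1.863; τ_4 = 285/1.863 = 153.0 days.
Total: 239.3 + 90.96 + 123.7 + 153.0 days.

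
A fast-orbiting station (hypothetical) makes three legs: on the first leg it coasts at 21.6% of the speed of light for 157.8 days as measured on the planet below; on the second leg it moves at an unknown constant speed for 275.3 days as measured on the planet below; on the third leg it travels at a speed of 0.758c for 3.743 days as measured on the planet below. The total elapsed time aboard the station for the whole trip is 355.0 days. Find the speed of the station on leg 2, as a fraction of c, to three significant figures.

β = 0.693

Leg 1: β = 0.216; γ = 1/√(1 − 0.216²) = 1/√0.9533 = 1.024; τ_1 = 157.8/1.024 = 154.1 days.
Leg 2: speed unknown; τ_2 = 275.3/γ_2.
Leg 3: γ = 1/√(1 − 0.758²) = 1/√0.4254 = 1.533; τ_3 = 3.743/1.533 = 2.441 days.
Total proper time: 154.1 + τ_2 + 2.441 = 355.0, so τ_2 = 355.0 − 156.5 = 198.5 days.
γ_2 = 275.3/198.5 = 1.387; β = √(1 − 1/γ²) = √0.4802.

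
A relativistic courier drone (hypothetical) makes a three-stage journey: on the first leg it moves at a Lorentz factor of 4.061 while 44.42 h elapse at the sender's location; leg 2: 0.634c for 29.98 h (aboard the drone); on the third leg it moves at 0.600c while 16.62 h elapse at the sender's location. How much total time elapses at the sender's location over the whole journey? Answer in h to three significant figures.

Leg 1: 44.42 h is already measured at the sender's location.
Leg 2: γ = 1/√(1 − 0.634²) = 1/√0.5980 = 1.293; Δt_2 = 1.293 × 29.98 = 38.77 h.
Leg 3: 16.62 h is already measured at the sender's location.
Total: 44.42 + 38.77 + 16.62 h.

Δt = 99.8 h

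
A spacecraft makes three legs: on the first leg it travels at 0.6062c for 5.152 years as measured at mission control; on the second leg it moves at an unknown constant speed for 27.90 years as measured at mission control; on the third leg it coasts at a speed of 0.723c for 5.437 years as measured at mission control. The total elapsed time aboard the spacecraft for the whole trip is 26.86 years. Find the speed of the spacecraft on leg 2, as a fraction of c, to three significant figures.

β = 0.732

Leg 1: γ = 1/√(1 − 0.6062²) = 1/√0.6325 = 1.257; τ_1 = 5.152/1.257 = 4.097 years.
Leg 2: speed unknown; τ_2 = 27.90/γ_2.
Leg 3: γ = 1/√(1 − 0.723²) = 1/√0.4773 = 1.447; τ_3 = 5.437/1.447 = 3.756 years.
Total proper time: 4.097 + τ_2 + 3.756 = 26.86, so τ_2 = 26.86 − 7.854 = 19.01 years.
γ_2 = 27.90/19.01 = 1.468; β = √(1 − 1/γ²) = √0.5359.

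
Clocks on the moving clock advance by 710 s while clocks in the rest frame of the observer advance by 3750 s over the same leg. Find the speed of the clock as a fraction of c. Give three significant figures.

v = 0.982c

The proper time is measured on the moving clock (both events occur at the clock's location); Δt is measured in the rest frame of the observer. γ = Δt/τ = 3750/710 = 5.282.
β = √(1 − 1/γ²) = √(1 − 0.03585) = √0.9642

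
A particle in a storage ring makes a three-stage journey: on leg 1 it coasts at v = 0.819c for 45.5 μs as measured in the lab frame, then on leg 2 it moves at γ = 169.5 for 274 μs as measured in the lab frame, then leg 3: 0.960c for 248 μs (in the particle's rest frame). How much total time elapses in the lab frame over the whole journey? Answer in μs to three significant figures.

Leg 1: 45.5 μs is already measured in the lab frame.
Leg 2: 274 μs is already measured in the lab frame.
Leg 3: γ = 1/√(1 − 0.960²) = 25/7 ≈ 3.571; Δt_3 = 3.571 × 248 = 885.7 μs.
Total: 45.50 + 274.0 + 885.7 μs.

Δt = 1210 μs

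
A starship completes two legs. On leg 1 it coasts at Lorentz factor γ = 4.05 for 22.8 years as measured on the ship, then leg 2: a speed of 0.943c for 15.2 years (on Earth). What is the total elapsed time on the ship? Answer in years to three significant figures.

Leg 1: 22.8 years is already measured on the ship.
Leg 2: γ = 1/√(1 − 0.943²) = 1/√0.1108 = 3.005; τ_2 = 15.2/3.005 = 5.058 years.
Total: 22.80 + 5.058 years.

τ = 27.9 years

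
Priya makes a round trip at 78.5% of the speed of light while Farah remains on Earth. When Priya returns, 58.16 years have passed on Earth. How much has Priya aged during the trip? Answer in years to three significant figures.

β = 0.785; γ = 1/√(1 − 0.785²) = 1/√0.3838 = 1.614
Priya's clock measures proper time along the trip: τ = Δt/γ = 58.16/1.614 years.

τ = 36.0 years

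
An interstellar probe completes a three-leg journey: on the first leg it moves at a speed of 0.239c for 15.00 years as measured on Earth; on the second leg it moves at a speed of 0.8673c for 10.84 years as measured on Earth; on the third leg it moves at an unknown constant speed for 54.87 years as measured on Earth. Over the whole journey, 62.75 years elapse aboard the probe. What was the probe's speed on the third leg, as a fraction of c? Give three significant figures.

β = 0.626

Leg 1: γ = 1/√(1 − 0.239²) = 1/√0.9429 = 1.030; τ_1 = 15.00/1.030 = 14.57 years.
Leg 2: γ = 1/√(1 − 0.8673²) = 1/√0.2478 = 2.009; τ_2 = 10.84/2.009 = 5.396 years.
Leg 3: speed unknown; τ_3 = 54.87/γ_3.
Total proper time: 14.57 + 5.396 + τ_3 = 62.75, so τ_3 = 62.75 − 19.96 = 42.79 years.
γ_3 = 54.87/42.79 = 1.282; β = √(1 − 1/γ²) = √0.3919.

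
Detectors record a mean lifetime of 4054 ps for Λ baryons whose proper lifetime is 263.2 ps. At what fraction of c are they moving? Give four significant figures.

γ = Δt/τ₀ = 4054/263.2 = 15.40
β = √(1 − 1/γ²) = √(1 − 0.004215) = √0.9958

v = 0.9979c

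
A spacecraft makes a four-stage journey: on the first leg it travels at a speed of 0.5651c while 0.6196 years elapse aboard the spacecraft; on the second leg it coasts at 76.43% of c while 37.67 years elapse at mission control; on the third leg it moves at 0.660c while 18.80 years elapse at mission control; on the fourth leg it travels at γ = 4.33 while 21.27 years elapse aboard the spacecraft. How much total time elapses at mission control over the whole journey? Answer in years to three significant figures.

Leg 1: γ = 1/√(1 − 0.5651²) = 1/√0.6807 = 1.212; Δt_1 = 1.212 × 0.6196 = 0.7510 years.
Leg 2: 37.67 years is already measured at mission control.
Leg 3: 18.80 years is already measured at mission control.
Leg 4: γ = 4.33; Δt_4 = 4.330 × 21.27 = 92.10 years.
Total: 0.7510 + 37.67 + 18.80 + 92.10 years.

Δt = 149 years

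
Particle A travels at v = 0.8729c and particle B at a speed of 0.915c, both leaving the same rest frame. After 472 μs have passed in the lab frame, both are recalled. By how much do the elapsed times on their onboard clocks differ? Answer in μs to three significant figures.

|τ_A − τ_B| = 39.9 μs

A: γ = 1/√(1 − 0.8729²) = 1/√0.2380 = 2.050; τ_A = 472/2.050 = 230.3 μs.
B: γ = 1/√(1 − 0.915²) = 1/√0.1628 = 2.479; τ_B = 472/2.479 = 190.4 μs.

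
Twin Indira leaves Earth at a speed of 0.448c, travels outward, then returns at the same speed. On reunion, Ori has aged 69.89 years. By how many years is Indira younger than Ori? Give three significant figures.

Δt − τ = 7.41 years

γ = 1/√(1 − 0.448²) = 1/√0.7993 = 1.119
Indira's elapsed proper time: τ = 69.89/1.119 = 62.48 years.
Age gap = Δt − τ = 69.89 − 62.48 years.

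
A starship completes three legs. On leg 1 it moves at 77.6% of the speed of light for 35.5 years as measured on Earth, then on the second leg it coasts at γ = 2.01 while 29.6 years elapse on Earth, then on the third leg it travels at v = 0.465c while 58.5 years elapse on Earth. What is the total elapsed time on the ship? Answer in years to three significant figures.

τ = 88.9 years

Leg 1: β = 0.776; γ = 1/√(1 − 0.776²) = 1/√0.3978 = 1.585; τ_1 = 35.5/1.585 = 22.39 years.
Leg 2: γ = 2.01; τ_2 = 29.6/2.010 = 14.73 years.
Leg 3: γ = 1/√(1 − 0.465²) = 1/√0.7838 = 1.130; τ_3 = 58.5/1.130 = 51.79 years.
Total: 22.39 + 14.73 + 51.79 years.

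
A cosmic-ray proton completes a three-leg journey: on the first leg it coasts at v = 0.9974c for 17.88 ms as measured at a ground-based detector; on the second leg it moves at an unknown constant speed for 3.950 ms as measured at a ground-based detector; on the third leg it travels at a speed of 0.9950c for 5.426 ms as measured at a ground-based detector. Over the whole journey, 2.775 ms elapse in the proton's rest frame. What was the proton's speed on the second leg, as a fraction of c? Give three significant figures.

Leg 1: γ = 1/√(1 − 0.9974²) = 1/√0.005193 = 13.88; τ_1 = 17.88/13.88 = 1.289 ms.
Leg 2: speed unknown; τ_2 = 3.950/γ_2.
Leg 3: γ = 1/√(1 − 0.9950²) = 1/√0.009975 = 10.01; τ_3 = 5.426/10.01 = 0.5419 ms.
Total proper time: 1.289 + τ_2 + 0.5419 = 2.775, so τ_2 = 2.775 − 1.830 = 0.9446 ms.
γ_2 = 3.950/0.9446 = 4.182; β = √(1 − 1/γ²) = √0.9428.

β = 0.971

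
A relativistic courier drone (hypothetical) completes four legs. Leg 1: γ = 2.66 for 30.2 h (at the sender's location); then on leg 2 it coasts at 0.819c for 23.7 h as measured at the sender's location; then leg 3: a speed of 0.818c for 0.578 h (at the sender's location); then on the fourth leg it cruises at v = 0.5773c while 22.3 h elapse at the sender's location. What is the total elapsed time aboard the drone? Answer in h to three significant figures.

Leg 1: γ = 2.66; τ_1 = 30.2/2.660 = 11.35 h.
Leg 2: γ = 1/√(1 − 0.819²) = 1/√0.3292 = 1.743; τ_2 = 23.7/1.743 = 13.60 h.
Leg 3: γ = 1/√(1 − 0.818²) = 1/√0.3309 = 1.738; τ_3 = 0.578/1.738 = 0.3325 h.
Leg 4: γ = 1/√(1 − 0.5773²) = 1/√0.6667 = 1.225; τ_4 = 22.3/1.225 = 18.21 h.
Total: 11.35 + 13.60 + 0.3325 + 18.21 h.

τ = 43.5 h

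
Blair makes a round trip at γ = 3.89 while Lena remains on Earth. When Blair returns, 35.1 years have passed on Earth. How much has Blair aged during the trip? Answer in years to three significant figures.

γ = 3.89
Blair's clock measures proper time along the trip: τ = Δt/γ = 35.1/3.890 years.

τ = 9.02 years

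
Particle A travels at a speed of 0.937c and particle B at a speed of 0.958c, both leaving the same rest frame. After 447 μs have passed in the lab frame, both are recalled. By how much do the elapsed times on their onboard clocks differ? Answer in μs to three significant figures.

A: γ = 1/√(1 − 0.937²) = 1/√0.1220 = 2.863; τ_A = 447/2.863 = 156.2 μs.
B: γ = 1/√(1 − 0.958²) = 1/√0.08224 = 3.487; τ_B = 447/3.487 = 128.2 μs.

|τ_A − τ_B| = 28.0 μs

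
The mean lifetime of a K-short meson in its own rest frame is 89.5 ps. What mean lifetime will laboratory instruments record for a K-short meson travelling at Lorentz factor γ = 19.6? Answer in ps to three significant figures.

γ = 19.6
The rest-frame lifetime is the proper time; the lab measures the dilated interval Δt = γτ₀ = 19.60 × 89.5 ps.

Δt = 1750 ps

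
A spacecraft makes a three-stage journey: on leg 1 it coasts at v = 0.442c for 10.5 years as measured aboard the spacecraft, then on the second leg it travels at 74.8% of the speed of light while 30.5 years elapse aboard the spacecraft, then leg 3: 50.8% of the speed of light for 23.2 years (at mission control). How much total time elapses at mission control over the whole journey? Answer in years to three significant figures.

Δt = 80.9 years

Leg 1: γ = 1/√(1 − 0.442²) = 1/√0.8046 = 1.115; Δt_1 = 1.115 × 10.5 = 11.71 years.
Leg 2: β = 0.748; γ = 1/√(1 − 0.748²) = 1/√0.4405 = 1.507; Δt_2 = 1.507 × 30.5 = 45.95 years.
Leg 3: 23.2 years is already measured at mission control.
Total: 11.71 + 45.95 + 23.20 years.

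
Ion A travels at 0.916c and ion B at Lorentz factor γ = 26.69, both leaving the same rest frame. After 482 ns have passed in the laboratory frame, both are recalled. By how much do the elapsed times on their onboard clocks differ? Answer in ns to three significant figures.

A: γ = 1/√(1 − 0.916²) = 1/√0.1609 = 2.493; τ_A = 482/2.493 = 193.4 ns.
B: γ = 26.69; τ_B = 482/26.69 = 18.06 ns.

|τ_A − τ_B| = 175 ns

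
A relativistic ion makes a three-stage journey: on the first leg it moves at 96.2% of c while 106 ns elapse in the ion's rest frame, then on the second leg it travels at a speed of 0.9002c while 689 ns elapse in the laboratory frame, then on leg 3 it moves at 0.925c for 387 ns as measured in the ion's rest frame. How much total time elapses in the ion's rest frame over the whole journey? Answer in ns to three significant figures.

Leg 1: 106 ns is already measured in the ion's rest frame.
Leg 2: γ = 1/√(1 − 0.9002²) = 1/√0.1896 = 2.296; τ_2 = 689/2.296 = 300.0 ns.
Leg 3: 387 ns is already measured in the ion's rest frame.
Total: 106.0 + 300.0 + 387.0 ns.

τ = 793 ns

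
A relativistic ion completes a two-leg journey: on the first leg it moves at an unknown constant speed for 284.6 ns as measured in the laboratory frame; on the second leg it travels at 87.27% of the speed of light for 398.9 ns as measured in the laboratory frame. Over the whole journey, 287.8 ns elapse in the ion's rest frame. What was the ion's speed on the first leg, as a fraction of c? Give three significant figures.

Leg 1: speed unknown; τ_1 = 284.6/γ_1.
Leg 2: β = 0.8727; γ = 1/√(1 − 0.8727²) = 1/√0.2384 = 2.048; τ_2 = 398.9/2.048 = 194.8 ns.
Total proper time: τ_1 + 194.8 = 287.8, so τ_1 = 287.8 − 194.8 = 93.03 ns.
γ_1 = 284.6/93.03 = 3.059; β = √(1 − 1/γ²) = √0.8931.

β = 0.945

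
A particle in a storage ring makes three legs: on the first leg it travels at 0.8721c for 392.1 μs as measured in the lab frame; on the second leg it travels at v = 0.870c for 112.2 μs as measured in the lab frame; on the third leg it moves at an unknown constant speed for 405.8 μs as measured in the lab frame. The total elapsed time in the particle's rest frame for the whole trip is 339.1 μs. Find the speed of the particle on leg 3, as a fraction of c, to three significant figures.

Leg 1: γ = 1/√(1 − 0.8721²) = 1/√0.2394 = 2.044; τ_1 = 392.1/2.044 = 191.9 μs.
Leg 2: γ = 1/√(1 − 0.870²) = 1/√0.2431 = 2.028; τ_2 = 112.2/2.028 = 55.32 μs.
Leg 3: speed unknown; τ_3 = 405.8/γ_3.
Total proper time: 191.9 + 55.32 + τ_3 = 339.1, so τ_3 = 339.1 − 247.2 = 91.91 μs.
γ_3 = 405.8/91.91 = 4.415; β = √(1 − 1/γ²) = √0.9487.

β = 0.974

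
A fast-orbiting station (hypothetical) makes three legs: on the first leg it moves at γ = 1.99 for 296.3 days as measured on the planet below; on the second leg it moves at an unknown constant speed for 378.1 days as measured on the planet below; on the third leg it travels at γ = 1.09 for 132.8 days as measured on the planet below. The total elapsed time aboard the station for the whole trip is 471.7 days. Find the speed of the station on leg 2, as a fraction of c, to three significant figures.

Leg 1: γ = 1.99; τ_1 = 296.3/1.990 = 148.9 days.
Leg 2: speed unknown; τ_2 = 378.1/γ_2.
Leg 3: γ = 1.09; τ_3 = 132.8/1.090 = 121.8 days.
Total proper time: 148.9 + τ_2 + 121.8 = 471.7, so τ_2 = 471.7 − 270.7 = 201.0 days.
γ_2 = 378.1/201.0 = 1.881; β = √(1 − 1/γ²) = √0.7175.

β = 0.847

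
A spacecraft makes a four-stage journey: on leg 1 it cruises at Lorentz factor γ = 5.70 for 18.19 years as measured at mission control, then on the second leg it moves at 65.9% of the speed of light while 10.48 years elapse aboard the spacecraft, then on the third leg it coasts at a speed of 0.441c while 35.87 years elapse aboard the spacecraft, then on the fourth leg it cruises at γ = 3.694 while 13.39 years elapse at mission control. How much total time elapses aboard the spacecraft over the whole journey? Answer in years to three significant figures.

Leg 1: γ = 5.70; τ_1 = 18.19/5.700 = 3.191 years.
Leg 2: 10.48 years is already measured aboard the spacecraft.
Leg 3: 35.87 years is already measured aboard the spacecraft.
Leg 4: γ = 3.694; τ_4 = 13.39/3.694 = 3.625 years.
Total: 3.191 + 10.48 + 35.87 + 3.625 years.

τ = 53.2 years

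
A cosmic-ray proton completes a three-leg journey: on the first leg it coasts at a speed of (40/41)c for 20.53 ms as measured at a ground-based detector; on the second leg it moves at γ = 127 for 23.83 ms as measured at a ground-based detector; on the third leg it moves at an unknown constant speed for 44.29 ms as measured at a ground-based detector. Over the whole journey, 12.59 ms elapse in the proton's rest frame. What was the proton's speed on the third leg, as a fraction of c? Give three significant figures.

Leg 1: γ = 1/√(1 − (40/41)²) = 41/9 ≈ 4.556; τ_1 = 20.53/4.556 = 4.507 ms.
Leg 2: γ = 127; τ_2 = 23.83/127.0 = 0.1876 ms.
Leg 3: speed unknown; τ_3 = 44.29/γ_3.
Total proper time: 4.507 + 0.1876 + τ_3 = 12.59, so τ_3 = 12.59 − 4.694 = 7.896 ms.
γ_3 = 44.29/7.896 = 5.609; β = √(1 − 1/γ²) = √0.9682.

β = 0.984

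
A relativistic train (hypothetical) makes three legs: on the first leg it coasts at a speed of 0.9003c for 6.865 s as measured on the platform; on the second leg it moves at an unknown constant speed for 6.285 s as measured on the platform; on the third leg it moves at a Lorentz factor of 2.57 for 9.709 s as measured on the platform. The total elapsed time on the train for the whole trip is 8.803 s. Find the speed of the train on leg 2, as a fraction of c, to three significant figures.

β = 0.946

Leg 1: γ = 1/√(1 − 0.9003²) = 1/√0.1895 = 2.297; τ_1 = 6.865/2.297 = 2.988 s.
Leg 2: speed unknown; τ_2 = 6.285/γ_2.
Leg 3: γ = 2.57; τ_3 = 9.709/2.570 = 3.778 s.
Total proper time: 2.988 + τ_2 + 3.778 = 8.803, so τ_2 = 8.803 − 6.766 = 2.037 s.
γ_2 = 6.285/2.037 = 3.085; β = √(1 − 1/γ²) = √0.8950.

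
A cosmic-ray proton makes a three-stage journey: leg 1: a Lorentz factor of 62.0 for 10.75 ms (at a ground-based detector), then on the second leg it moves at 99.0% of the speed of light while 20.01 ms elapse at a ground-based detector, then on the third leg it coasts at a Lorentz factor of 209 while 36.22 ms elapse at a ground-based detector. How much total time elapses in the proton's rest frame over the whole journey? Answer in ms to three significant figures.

Leg 1: γ = 62.0; τ_1 = 10.75/62.00 = 0.1734 ms.
Leg 2: β = 0.990; γ = 1/√(1 − 0.990²) = 1/√0.01990 = 7.089; τ_2 = 20.01/7.089 = 2.823 ms.
Leg 3: γ = 209; τ_3 = 36.22/209.0 = 0.1733 ms.
Total: 0.1734 + 2.823 + 0.1733 ms.

τ = 3.17 ms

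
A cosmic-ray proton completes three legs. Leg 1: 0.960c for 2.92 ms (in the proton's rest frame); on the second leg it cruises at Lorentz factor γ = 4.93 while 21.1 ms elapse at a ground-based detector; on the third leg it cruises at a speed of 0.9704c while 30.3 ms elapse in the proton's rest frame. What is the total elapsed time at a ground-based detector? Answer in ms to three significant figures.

Δt = 157 ms

Leg 1: γ = 1/√(1 − 0.960²) = 25/7 ≈ 3.571; Δt_1 = 3.571 × 2.92 = 10.43 ms.
Leg 2: 21.1 ms is already measured at a ground-based detector.
Leg 3: γ = 1/√(1 − 0.9704²) = 1/√0.05832 = 4.141; Δt_3 = 4.141 × 30.3 = 125.5 ms.
Total: 10.43 + 21.10 + 125.5 ms.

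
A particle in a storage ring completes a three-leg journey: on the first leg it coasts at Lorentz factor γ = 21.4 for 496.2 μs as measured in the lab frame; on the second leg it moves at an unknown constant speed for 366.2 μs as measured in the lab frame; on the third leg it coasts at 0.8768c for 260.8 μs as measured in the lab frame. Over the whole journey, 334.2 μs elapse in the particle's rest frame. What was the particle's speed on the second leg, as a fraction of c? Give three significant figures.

Leg 1: γ = 21.4; τ_1 = 496.2/21.40 = 23.19 μs.
Leg 2: speed unknown; τ_2 = 366.2/γ_2.
Leg 3: γ = 1/√(1 − 0.8768²) = 1/√0.2312 = 2.080; τ_3 = 260.8/2.080 = 125.4 μs.
Total proper time: 23.19 + τ_2 + 125.4 = 334.2, so τ_2 = 334.2 − 148.6 = 185.6 μs.
γ_2 = 366.2/185.6 = 1.973; β = √(1 − 1/γ²) = √0.7431.

β = 0.862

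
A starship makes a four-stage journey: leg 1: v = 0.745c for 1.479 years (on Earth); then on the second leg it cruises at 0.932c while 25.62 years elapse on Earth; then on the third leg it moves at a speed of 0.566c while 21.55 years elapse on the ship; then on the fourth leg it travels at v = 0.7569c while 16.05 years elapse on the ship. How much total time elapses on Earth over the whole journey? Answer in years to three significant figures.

Leg 1: 1.479 years is already measured on Earth.
Leg 2: 25.62 years is already measured on Earth.
Leg 3: γ = 1/√(1 − 0.566²) = 1/√0.6796 = 1.213; Δt_3 = 1.213 × 21.55 = 26.14 years.
Leg 4: γ = 1/√(1 − 0.7569²) = 1/√0.4271 = 1.530; Δt_4 = 1.530 × 16.05 = 24.56 years.
Total: 1.479 + 25.62 + 26.14 + 24.56 years.

Δt = 77.8 years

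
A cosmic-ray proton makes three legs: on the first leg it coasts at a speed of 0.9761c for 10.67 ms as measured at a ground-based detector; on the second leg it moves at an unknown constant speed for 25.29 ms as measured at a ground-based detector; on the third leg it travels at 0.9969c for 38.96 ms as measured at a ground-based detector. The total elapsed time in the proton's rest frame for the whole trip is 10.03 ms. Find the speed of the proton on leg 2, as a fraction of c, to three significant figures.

Leg 1: γ = 1/√(1 − 0.9761²) = 1/√0.04723 = 4.601; τ_1 = 10.67/4.601 = 2.319 ms.
Leg 2: speed unknown; τ_2 = 25.29/γ_2.
Leg 3: γ = 1/√(1 − 0.9969²) = 1/√0.006190 = 12.71; τ_3 = 38.96/12.71 = 3.065 ms.
Total proper time: 2.319 + τ_2 + 3.065 = 10.03, so τ_2 = 10.03 − 5.384 = 4.646 ms.
γ_2 = 25.29/4.646 = 5.444; β = √(1 − 1/γ²) = √0.9663.

β = 0.983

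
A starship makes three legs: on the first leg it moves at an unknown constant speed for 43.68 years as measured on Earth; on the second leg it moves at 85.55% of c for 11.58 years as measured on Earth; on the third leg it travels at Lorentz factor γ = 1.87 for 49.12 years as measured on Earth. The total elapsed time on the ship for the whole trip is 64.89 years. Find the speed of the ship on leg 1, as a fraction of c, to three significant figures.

β = 0.665

Leg 1: speed unknown; τ_1 = 43.68/γ_1.
Leg 2: β = 0.8555; γ = 1/√(1 − 0.8555²) = 1/√0.2681 = 1.931; τ_2 = 11.58/1.931 = 5.996 years.
Leg 3: γ = 1.87; τ_3 = 49.12/1.870 = 26.27 years.
Total proper time: τ_1 + 5.996 + 26.27 = 64.89, so τ_1 = 64.89 − 32.26 = 32.63 years.
γ_1 = 43.68/32.63 = 1.339; β = √(1 − 1/γ²) = √0.4421.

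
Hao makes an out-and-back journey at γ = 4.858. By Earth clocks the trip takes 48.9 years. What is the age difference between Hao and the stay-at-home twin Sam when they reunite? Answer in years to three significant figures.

γ = 4.858
Hao's elapsed proper time: τ = 48.9/4.858 = 10.07 years.
Age gap = Δt − τ = 48.9 − 10.07 years.

Δt − τ = 38.8 years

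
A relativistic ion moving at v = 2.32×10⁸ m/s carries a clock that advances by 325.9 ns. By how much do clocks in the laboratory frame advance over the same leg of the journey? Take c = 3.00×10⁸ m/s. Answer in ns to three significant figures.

β = 2.32×10⁸/3.00×10⁸ = 0.7733; γ = 1/√(1 − 0.7733²) = 1.577
The interval measured in the ion's rest frame is the proper time (both events occur at the same place in that frame); the lab-frame interval is Δt = γτ = 1.577 × 325.9 ns.

Δt = 514 ns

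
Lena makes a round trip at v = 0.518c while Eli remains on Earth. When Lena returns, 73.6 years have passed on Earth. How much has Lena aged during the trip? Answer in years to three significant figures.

γ = 1/√(1 − 0.518²) = 1/√0.7317 = 1.169
Lena's clock measures proper time along the trip: τ = Δt/γ = 73.6/1.169 years.

τ = 63.0 years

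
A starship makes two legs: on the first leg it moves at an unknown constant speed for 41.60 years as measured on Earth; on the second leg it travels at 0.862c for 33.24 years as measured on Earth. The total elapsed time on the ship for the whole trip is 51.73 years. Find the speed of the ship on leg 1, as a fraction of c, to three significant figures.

β = 0.545

Leg 1: speed unknown; τ_1 = 41.60/γ_1.
Leg 2: γ = 1/√(1 − 0.862²) = 1/√0.2570 = 1.973; τ_2 = 33.24/1.973 = 16.85 years.
Total proper time: τ_1 + 16.85 = 51.73, so τ_1 = 51.73 − 16.85 = 34.88 years.
γ_1 = 41.60/34.88 = 1.193; β = √(1 − 1/γ²) = √0.2970.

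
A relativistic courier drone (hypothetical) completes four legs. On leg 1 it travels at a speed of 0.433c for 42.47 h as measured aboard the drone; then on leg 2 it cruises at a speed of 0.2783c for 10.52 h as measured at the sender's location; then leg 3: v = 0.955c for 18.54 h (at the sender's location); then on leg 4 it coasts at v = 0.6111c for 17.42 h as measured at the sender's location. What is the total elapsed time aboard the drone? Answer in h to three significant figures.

τ = 71.9 h

Leg 1: 42.47 h is already measured aboard the drone.
Leg 2: γ = 1/√(1 − 0.2783²) = 1/√0.9225 = 1.041; τ_2 = 10.52/1.041 = 10.10 h.
Leg 3: γ = 1/√(1 − 0.955²) = 1/√0.08798 = 3.371; τ_3 = 18.54/3.371 = 5.499 h.
Leg 4: γ = 1/√(1 − 0.6111²) = 1/√0.6266 = 1.263; τ_4 = 17.42/1.263 = 13.79 h.
Total: 42.47 + 10.10 + 5.499 + 13.79 h.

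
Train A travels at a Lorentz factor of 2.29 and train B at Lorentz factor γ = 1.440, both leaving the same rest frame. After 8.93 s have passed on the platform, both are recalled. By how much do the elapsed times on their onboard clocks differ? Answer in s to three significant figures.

|τ_A − τ_B| = 2.30 s

A: γ = 2.29; τ_A = 8.93/2.290 = 3.900 s.
B: γ = 1.440; τ_B = 8.93/1.440 = 6.201 s.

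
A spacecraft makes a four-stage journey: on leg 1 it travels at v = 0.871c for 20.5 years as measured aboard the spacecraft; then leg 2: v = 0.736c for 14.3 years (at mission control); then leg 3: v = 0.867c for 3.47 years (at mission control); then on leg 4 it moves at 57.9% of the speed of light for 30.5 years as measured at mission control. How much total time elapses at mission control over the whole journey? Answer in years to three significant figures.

Leg 1: γ = 1/√(1 − 0.871²) = 1/√0.2414 = 2.035; Δt_1 = 2.035 × 20.5 = 41.73 years.
Leg 2: 14.3 years is already measured at mission control.
Leg 3: 3.47 years is already measured at mission control.
Leg 4: 30.5 years is already measured at mission control.
Total: 41.73 + 14.30 + 3.470 + 30.50 years.

Δt = 90.0 years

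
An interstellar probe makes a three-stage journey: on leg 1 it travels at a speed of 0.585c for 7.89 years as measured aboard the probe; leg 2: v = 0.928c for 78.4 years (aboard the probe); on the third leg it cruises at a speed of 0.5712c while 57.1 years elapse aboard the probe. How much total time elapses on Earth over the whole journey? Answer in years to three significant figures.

Δt = 290 years

Leg 1: γ = 1/√(1 − 0.585²) = 1/√0.6578 = 1.233; Δt_1 = 1.233 × 7.89 = 9.728 years.
Leg 2: γ = 1/√(1 − 0.928²) = 1/√0.1388 = 2.684; Δt_2 = 2.684 × 78.4 = 210.4 years.
Leg 3: γ = 1/√(1 − 0.5712²) = 1/√0.6737 = 1.218; Δt_3 = 1.218 × 57.1 = 69.57 years.
Total: 9.728 + 210.4 + 69.57 years.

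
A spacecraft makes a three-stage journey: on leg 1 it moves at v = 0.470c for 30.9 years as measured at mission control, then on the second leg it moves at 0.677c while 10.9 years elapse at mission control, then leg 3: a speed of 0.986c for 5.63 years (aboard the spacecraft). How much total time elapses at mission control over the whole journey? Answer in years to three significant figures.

Leg 1: 30.9 years is already measured at mission control.
Leg 2: 10.9 years is already measured at mission control.
Leg 3: γ = 1/√(1 − 0.986²) = 1/√0.02780 = 5.997; Δt_3 = 5.997 × 5.63 = 33.76 years.
Total: 30.90 + 10.90 + 33.76 years.

Δt = 75.6 years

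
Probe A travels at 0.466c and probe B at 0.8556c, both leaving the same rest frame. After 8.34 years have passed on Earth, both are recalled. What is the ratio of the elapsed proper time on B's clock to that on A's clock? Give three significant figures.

A: γ = 1/√(1 − 0.466²) = 1/√0.7828 = 1.130. B: γ = 1/√(1 − 0.8556²) = 1/√0.2679 = 1.932.
τ_A/τ_B = γ_B/γ_A = 1.932/1.130 = 1.709, so τ_B/τ_A = 0.5850.

τ_B/τ_A = 0.585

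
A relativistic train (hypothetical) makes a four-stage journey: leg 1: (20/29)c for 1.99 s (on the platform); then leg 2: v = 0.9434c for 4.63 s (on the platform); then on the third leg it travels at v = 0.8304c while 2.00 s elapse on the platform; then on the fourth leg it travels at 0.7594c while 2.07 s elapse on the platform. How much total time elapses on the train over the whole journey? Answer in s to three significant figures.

Leg 1: γ = 1/√(1 − (20/29)²) = 29/21 ≈ 1.381; τ_1 = 1.99/1.381 = 1.441 s.
Leg 2: γ = 1/√(1 − 0.9434²) = 1/√0.1100 = 3.015; τ_2 = 4.63/3.015 = 1.536 s.
Leg 3: γ = 1/√(1 − 0.8304²) = 1/√0.3104 = 1.795; τ_3 = 2.00/1.795 = 1.114 s.
Leg 4: γ = 1/√(1 − 0.7594²) = 1/√0.4233 = 1.537; τ_4 = 2.07/1.537 = 1.347 s.
Total: 1.441 + 1.536 + 1.114 + 1.347 s.

τ = 5.44 s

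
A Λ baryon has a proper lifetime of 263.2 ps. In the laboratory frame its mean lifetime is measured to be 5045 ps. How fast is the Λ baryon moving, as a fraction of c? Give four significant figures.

γ = Δt/τ₀ = 5045/263.2 = 19.17
β = √(1 − 1/γ²) = √(1 − 0.002722) = √0.9973

v = 0.9986c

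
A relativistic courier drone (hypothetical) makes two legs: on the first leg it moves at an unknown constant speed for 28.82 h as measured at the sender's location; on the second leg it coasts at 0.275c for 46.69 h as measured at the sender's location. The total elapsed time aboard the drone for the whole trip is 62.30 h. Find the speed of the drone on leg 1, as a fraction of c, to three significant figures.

Leg 1: speed unknown; τ_1 = 28.82/γ_1.
Leg 2: γ = 1/√(1 − 0.275²) = 1/√0.9244 = 1.040; τ_2 = 46.69/1.040 = 44.89 h.
Total proper time: τ_1 + 44.89 = 62.30, so τ_1 = 62.30 − 44.89 = 17.41 h.
γ_1 = 28.82/17.41 = 1.655; β = √(1 − 1/γ²) = √0.6351.

β = 0.797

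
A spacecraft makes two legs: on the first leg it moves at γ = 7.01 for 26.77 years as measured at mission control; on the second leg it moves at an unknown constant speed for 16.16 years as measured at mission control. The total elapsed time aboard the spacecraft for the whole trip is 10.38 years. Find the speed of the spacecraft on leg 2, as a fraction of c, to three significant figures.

β = 0.914

Leg 1: γ = 7.01; τ_1 = 26.77/7.010 = 3.819 years.
Leg 2: speed unknown; τ_2 = 16.16/γ_2.
Total proper time: 3.819 + τ_2 = 10.38, so τ_2 = 10.38 − 3.819 = 6.561 years.
γ_2 = 16.16/6.561 = 2.463; β = √(1 − 1/γ²) = √0.8352.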